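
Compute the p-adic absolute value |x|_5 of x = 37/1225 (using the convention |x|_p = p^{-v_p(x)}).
|37/1225|_5 = 25

Step 1 — compute v_5(x) by factoring powers of 5 out of the numerator and denominator: v_5(37/1225) = -2. Step 2 — apply |x|_p = p^{-v_p(x)} = 5^{2} = 25.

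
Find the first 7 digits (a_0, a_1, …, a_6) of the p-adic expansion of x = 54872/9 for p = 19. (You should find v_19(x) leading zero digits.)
(a_0, …, a_6) = (0, 0, 0, 3, 2, 2, 2)

v_19(54872/9) = 3, so a_0 = ... = a_2 = 0. Factor out: x = 19^3 · u with u = 8/9 a unit in ℤ_19. Expand u iteratively via a_{v+i} = u_i mod 19, u_{i+1} = (u_i − a_{v+i})/19:
  u_0 = 8/9;  a_3 = 3;  u_1 = (u_0 − 3)/19 = -1/9
  u_1 = -1/9;  a_4 = 2;  u_2 = (u_1 − 2)/19 = -1/9
  u_2 = -1/9;  a_5 = 2;  u_3 = (u_2 − 2)/19 = -1/9
  u_3 = -1/9;  a_6 = 2;  u_4 = (u_3 − 2)/19 = -1/9
Digits: (0, 0, 0, 3, 2, 2, 2).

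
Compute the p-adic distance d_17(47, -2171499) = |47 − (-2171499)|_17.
d_17(47, -2171499) = 1/83521

Step 1 — x − y = 47 − (-2171499) = 2171546. Step 2 — v_17(2171546) = 4 (factor: 2171546 = (17^4 · 26); the sign does not affect v_p). Step 3 — |x − y|_17 = 17^{-4} = 1/83521.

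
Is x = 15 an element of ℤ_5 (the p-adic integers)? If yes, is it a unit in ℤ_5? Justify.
x ∈ ℤ_5 but not a unit; v_5(x) = 1 > 0

ℤ_5 = {x ∈ ℚ_5 : v_5(x) ≥ 0} and ℤ_5^× = {x ∈ ℤ_5 : v_5(x) = 0}. Here v_5(15) = v_5(num) − v_5(den) = 1; compare against these criteria.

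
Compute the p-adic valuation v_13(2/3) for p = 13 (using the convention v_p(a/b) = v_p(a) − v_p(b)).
v_13(2/3) = 0

Factor powers of 13 from the numerator and denominator of the reduced fraction: 2 = 13^0 · 2 and 3 = 13^0 · 3. Apply v_p(a/b) = v_p(a) − v_p(b): v_13(2/3) = 0 − 0 = 0.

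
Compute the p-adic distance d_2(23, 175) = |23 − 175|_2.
d_2(23, 175) = 1/8

Step 1 — x − y = 23 − 175 = -152. Step 2 — v_2(-152) = 3 (factor: -152 = −(2^3 · 19); the sign does not affect v_p). Step 3 — |x − y|_2 = 2^{-3} = 1/8.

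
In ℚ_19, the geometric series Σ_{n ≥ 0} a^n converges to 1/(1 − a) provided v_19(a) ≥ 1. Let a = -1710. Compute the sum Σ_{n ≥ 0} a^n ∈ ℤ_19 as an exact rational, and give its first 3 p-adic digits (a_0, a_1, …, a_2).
Σ a^n = 1/(1 − a) = 1/1711;  first 3 digits = (1, 5, 1)

v_19(a) = 1 ≥ 1, so the series converges in ℤ_19 to 1/(1 − a) = 1/(1 − (-1710)) = 1/1711. Expand this rational in ℤ_19: compute digits iteratively via d_i = x_i mod 19, x_{i+1} = (x_i − d_i)/19. The first 3 digits are (1, 5, 1).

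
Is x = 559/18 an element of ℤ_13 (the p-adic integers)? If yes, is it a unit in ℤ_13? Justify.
x ∈ ℤ_13 but not a unit; v_13(x) = 1 > 0

ℤ_13 = {x ∈ ℚ_13 : v_13(x) ≥ 0} and ℤ_13^× = {x ∈ ℤ_13 : v_13(x) = 0}. Here v_13(559/18) = v_13(num) − v_13(den) = 1; compare against these criteria.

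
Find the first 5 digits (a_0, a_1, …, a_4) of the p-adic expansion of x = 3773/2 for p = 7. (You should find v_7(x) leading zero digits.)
(a_0, …, a_4) = (0, 0, 0, 2, 4)

v_7(3773/2) = 3, so a_0 = ... = a_2 = 0. Factor out: x = 7^3 · u with u = 11/2 a unit in ℤ_7. Expand u iteratively via a_{v+i} = u_i mod 7, u_{i+1} = (u_i − a_{v+i})/7:
  u_0 = 11/2;  a_3 = 2;  u_1 = (u_0 − 2)/7 = 1/2
  u_1 = 1/2;  a_4 = 4;  u_2 = (u_1 − 4)/7 = -1/2
Digits: (0, 0, 0, 2, 4).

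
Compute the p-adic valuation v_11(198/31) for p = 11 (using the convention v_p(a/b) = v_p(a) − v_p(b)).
v_11(198/31) = 1

Factor powers of 11 from the numerator and denominator of the reduced fraction: 198 = 11^1 · 18 and 31 = 11^0 · 31. Apply v_p(a/b) = v_p(a) − v_p(b): v_11(198/31) = 1 − 0 = 1.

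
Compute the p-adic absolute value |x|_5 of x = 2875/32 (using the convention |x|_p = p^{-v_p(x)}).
|2875/32|_5 = 1/125

Step 1 — compute v_5(x) by factoring powers of 5 out of the numerator and denominator: v_5(2875/32) = 3. Step 2 — apply |x|_p = p^{-v_p(x)} = 5^{-3} = 1/125.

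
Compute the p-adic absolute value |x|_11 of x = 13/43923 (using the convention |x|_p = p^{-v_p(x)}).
|13/43923|_11 = 14641

Step 1 — compute v_11(x) by factoring powers of 11 out of the numerator and denominator: v_11(13/43923) = -4. Step 2 — apply |x|_p = p^{-v_p(x)} = 11^{4} = 14641.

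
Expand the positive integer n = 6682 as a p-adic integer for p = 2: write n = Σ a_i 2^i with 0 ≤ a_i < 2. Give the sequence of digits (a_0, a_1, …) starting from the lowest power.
(a_0, a_1, …) = (0, 1, 0, 1, 1, 0, 0, 0, 0, 1, 0, 1, 1)

Repeated division by 2 gives the digits low-to-high: 6682 = 1·2^1 + 1·2^3 + 1·2^4 + 1·2^9 + 1·2^11 + 1·2^12. Digit sequence: (0, 1, 0, 1, 1, 0, 0, 0, 0, 1, 0, 1, 1).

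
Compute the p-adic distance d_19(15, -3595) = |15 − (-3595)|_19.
d_19(15, -3595) = 1/361

Step 1 — x − y = 15 − (-3595) = 3610. Step 2 — v_19(3610) = 2 (factor: 3610 = (19^2 · 10); the sign does not affect v_p). Step 3 — |x − y|_19 = 19^{-2} = 1/361.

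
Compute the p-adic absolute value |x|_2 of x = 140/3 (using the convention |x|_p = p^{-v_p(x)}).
|140/3|_2 = 1/4

Step 1 — compute v_2(x) by factoring powers of 2 out of the numerator and denominator: v_2(140/3) = 2. Step 2 — apply |x|_p = p^{-v_p(x)} = 2^{-2} = 1/4.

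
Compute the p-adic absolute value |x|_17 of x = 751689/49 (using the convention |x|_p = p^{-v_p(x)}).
|751689/49|_17 = 1/83521

Step 1 — compute v_17(x) by factoring powers of 17 out of the numerator and denominator: v_17(751689/49) = 4. Step 2 — apply |x|_p = p^{-v_p(x)} = 17^{-4} = 1/83521.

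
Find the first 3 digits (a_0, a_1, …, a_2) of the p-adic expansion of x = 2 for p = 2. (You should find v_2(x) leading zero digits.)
(a_0, …, a_2) = (0, 1, 0)

v_2(2) = 1, so a_0 = ... = a_0 = 0. Factor out: x = 2^1 · u with u = 1 a unit in ℤ_2. Expand u iteratively via a_{v+i} = u_i mod 2, u_{i+1} = (u_i − a_{v+i})/2:
  u_0 = 1;  a_1 = 1;  u_1 = (u_0 − 1)/2 = 0
  u_1 = 0;  a_2 = 0;  u_2 = (u_1 − 0)/2 = 0
Digits: (0, 1, 0).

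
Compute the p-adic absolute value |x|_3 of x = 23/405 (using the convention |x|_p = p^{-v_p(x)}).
|23/405|_3 = 81

Step 1 — compute v_3(x) by factoring powers of 3 out of the numerator and denominator: v_3(23/405) = -4. Step 2 — apply |x|_p = p^{-v_p(x)} = 3^{4} = 81.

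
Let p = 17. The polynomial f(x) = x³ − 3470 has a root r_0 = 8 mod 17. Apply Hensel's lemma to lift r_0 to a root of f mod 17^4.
r_3 = 45857 (mod 83521)

Hensel: r_{i+1} = r_i − f(r_i)/f′(r_i) mod 17^{i+2}, where f′(x) = 3x². Iterate:
  r_0 = 8 (mod 17)
  r_1 = 195 (mod 289)
  r_2 = 1640 (mod 4913)
  r_3 = 45857 (mod 83521)
Final: r = 45857 with f(r) ≡ 0 mod 17^4.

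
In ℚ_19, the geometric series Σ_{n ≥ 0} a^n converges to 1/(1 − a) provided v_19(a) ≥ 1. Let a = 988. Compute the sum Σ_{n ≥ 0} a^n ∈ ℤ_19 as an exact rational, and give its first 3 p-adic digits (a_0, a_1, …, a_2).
Σ a^n = 1/(1 − a) = -1/987;  first 3 digits = (1, 14, 8)

v_19(a) = 1 ≥ 1, so the series converges in ℤ_19 to 1/(1 − a) = 1/(1 − 988) = -1/987. Expand this rational in ℤ_19: compute digits iteratively via d_i = x_i mod 19, x_{i+1} = (x_i − d_i)/19. The first 3 digits are (1, 14, 8).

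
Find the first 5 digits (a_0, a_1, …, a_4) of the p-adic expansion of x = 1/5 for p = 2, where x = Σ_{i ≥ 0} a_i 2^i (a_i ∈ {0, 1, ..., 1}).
(a_0, …, a_4) = (1, 0, 1, 1, 0)

v_2(1/5) = 0 (numerator and denominator both coprime to 2), so x ∈ ℤ_2^×. Compute digits iteratively via a_i = x_i mod 2, x_{i+1} = (x_i − a_i)/2, with x_0 = x:
  x_0 = 1/5;  a_0 = 1;  x_1 = (x_0 − 1)/2 = -2/5
  x_1 = -2/5;  a_1 = 0;  x_2 = (x_1 − 0)/2 = -1/5
  x_2 = -1/5;  a_2 = 1;  x_3 = (x_2 − 1)/2 = -3/5
  x_3 = -3/5;  a_3 = 1;  x_4 = (x_3 − 1)/2 = -4/5
  x_4 = -4/5;  a_4 = 0;  x_5 = (x_4 − 0)/2 = -2/5
Digits: (1, 0, 1, 1, 0).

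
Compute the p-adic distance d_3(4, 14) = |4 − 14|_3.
d_3(4, 14) = 1

Step 1 — x − y = 4 − 14 = -10. Step 2 — v_3(-10) = 0 (factor: -10 = −(3^0 · 10); the sign does not affect v_p). Step 3 — |x − y|_3 = 3^{0} = 1.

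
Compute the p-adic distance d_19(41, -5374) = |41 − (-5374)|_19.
d_19(41, -5374) = 1/361

Step 1 — x − y = 41 − (-5374) = 5415. Step 2 — v_19(5415) = 2 (factor: 5415 = (19^2 · 15); the sign does not affect v_p). Step 3 — |x − y|_19 = 19^{-2} = 1/361.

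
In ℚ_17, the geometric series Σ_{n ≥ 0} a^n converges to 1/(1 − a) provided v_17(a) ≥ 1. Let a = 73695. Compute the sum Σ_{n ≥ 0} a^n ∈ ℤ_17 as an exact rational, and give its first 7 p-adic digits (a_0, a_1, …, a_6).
Σ a^n = 1/(1 − a) = -1/73694;  first 7 digits = (1, 0, 0, 15, 0, 0, 4)

v_17(a) = 3 ≥ 1, so the series converges in ℤ_17 to 1/(1 − a) = 1/(1 − 73695) = -1/73694. Expand this rational in ℤ_17: compute digits iteratively via d_i = x_i mod 17, x_{i+1} = (x_i − d_i)/17. The first 7 digits are (1, 0, 0, 15, 0, 0, 4).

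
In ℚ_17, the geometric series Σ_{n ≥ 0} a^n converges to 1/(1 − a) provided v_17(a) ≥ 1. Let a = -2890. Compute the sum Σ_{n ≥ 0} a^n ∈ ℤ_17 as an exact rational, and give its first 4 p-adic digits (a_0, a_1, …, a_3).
Σ a^n = 1/(1 − a) = 1/2891;  first 4 digits = (1, 0, 7, 16)

v_17(a) = 2 ≥ 1, so the series converges in ℤ_17 to 1/(1 − a) = 1/(1 − (-2890)) = 1/2891. Expand this rational in ℤ_17: compute digits iteratively via d_i = x_i mod 17, x_{i+1} = (x_i − d_i)/17. The first 4 digits are (1, 0, 7, 16).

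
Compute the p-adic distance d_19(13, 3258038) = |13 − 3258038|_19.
d_19(13, 3258038) = 1/130321

Step 1 — x − y = 13 − 3258038 = -3258025. Step 2 — v_19(-3258025) = 4 (factor: -3258025 = −(19^4 · 25); the sign does not affect v_p). Step 3 — |x − y|_19 = 19^{-4} = 1/130321.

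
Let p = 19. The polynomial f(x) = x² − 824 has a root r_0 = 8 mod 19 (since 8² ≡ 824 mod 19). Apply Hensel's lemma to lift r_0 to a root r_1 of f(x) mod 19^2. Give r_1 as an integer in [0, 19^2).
r_1 = 236 (mod 361)

Hensel's recurrence: r_{i+1} = r_i − f(r_i)·(f′(r_i))^{-1} mod 19^{i+2}, with f′(x) = 2x. Iterate:
  r_0 = 8 (mod 19)
  r_1 = 236 (mod 361)
Final: r_1 = 236, and one checks f(r_1) ≡ 0 mod 19^2.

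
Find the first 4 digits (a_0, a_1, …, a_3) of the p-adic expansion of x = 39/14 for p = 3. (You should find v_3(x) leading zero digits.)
(a_0, …, a_3) = (0, 2, 2, 2)

v_3(39/14) = 1, so a_0 = ... = a_0 = 0. Factor out: x = 3^1 · u with u = 13/14 a unit in ℤ_3. Expand u iteratively via a_{v+i} = u_i mod 3, u_{i+1} = (u_i − a_{v+i})/3:
  u_0 = 13/14;  a_1 = 2;  u_1 = (u_0 − 2)/3 = -5/14
  u_1 = -5/14;  a_2 = 2;  u_2 = (u_1 − 2)/3 = -11/14
  u_2 = -11/14;  a_3 = 2;  u_3 = (u_2 − 2)/3 = -13/14
Digits: (0, 2, 2, 2).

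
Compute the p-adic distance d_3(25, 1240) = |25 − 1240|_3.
d_3(25, 1240) = 1/243

Step 1 — x − y = 25 − 1240 = -1215. Step 2 — v_3(-1215) = 5 (factor: -1215 = −(3^5 · 5); the sign does not affect v_p). Step 3 — |x − y|_3 = 3^{-5} = 1/243.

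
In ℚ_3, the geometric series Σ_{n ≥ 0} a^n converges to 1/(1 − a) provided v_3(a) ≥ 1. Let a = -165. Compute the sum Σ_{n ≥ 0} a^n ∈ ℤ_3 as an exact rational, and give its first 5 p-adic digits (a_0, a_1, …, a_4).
Σ a^n = 1/(1 − a) = 1/166;  first 5 digits = (1, 2, 0, 2, 1)

v_3(a) = 1 ≥ 1, so the series converges in ℤ_3 to 1/(1 − a) = 1/(1 − (-165)) = 1/166. Expand this rational in ℤ_3: compute digits iteratively via d_i = x_i mod 3, x_{i+1} = (x_i − d_i)/3. The first 5 digits are (1, 2, 0, 2, 1).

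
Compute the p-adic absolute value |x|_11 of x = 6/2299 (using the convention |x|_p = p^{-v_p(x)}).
|6/2299|_11 = 121

Step 1 — compute v_11(x) by factoring powers of 11 out of the numerator and denominator: v_11(6/2299) = -2. Step 2 — apply |x|_p = p^{-v_p(x)} = 11^{2} = 121.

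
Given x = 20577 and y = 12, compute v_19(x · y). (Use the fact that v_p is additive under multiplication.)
v_19(246924) = 3

v_p(x) = 3 (factor: 20577 = 19^3 · 3); v_p(y) = 0 (factor: 12 = 19^0 · 12). Additivity: v_p(xy) = v_p(x) + v_p(y) = 3 + 0 = 3. (Direct check: xy = 246924 = 19^3 · (36).)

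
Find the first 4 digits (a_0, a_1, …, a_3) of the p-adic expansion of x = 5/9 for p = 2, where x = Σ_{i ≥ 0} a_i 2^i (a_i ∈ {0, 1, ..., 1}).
(a_0, …, a_3) = (1, 0, 1, 1)

v_2(5/9) = 0 (numerator and denominator both coprime to 2), so x ∈ ℤ_2^×. Compute digits iteratively via a_i = x_i mod 2, x_{i+1} = (x_i − a_i)/2, with x_0 = x:
  x_0 = 5/9;  a_0 = 1;  x_1 = (x_0 − 1)/2 = -2/9
  x_1 = -2/9;  a_1 = 0;  x_2 = (x_1 − 0)/2 = -1/9
  x_2 = -1/9;  a_2 = 1;  x_3 = (x_2 − 1)/2 = -5/9
  x_3 = -5/9;  a_3 = 1;  x_4 = (x_3 − 1)/2 = -7/9
Digits: (1, 0, 1, 1).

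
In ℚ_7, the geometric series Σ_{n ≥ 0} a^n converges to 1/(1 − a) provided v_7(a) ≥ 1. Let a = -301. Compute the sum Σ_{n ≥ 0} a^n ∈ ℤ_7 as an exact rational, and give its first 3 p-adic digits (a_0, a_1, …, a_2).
Σ a^n = 1/(1 − a) = 1/302;  first 3 digits = (1, 6, 1)

v_7(a) = 1 ≥ 1, so the series converges in ℤ_7 to 1/(1 − a) = 1/(1 − (-301)) = 1/302. Expand this rational in ℤ_7: compute digits iteratively via d_i = x_i mod 7, x_{i+1} = (x_i − d_i)/7. The first 3 digits are (1, 6, 1).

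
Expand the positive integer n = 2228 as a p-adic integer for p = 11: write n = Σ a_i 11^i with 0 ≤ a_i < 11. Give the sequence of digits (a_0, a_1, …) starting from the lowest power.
(a_0, a_1, …) = (6, 4, 7, 1)

Repeated division by 11 gives the digits low-to-high: 2228 = 6 + 4·11^1 + 7·11^2 + 1·11^3. Digit sequence: (6, 4, 7, 1).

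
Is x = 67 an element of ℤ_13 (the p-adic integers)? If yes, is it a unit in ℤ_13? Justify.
x ∈ ℤ_13^× (unit); v_13(x) = 0

ℤ_13 = {x ∈ ℚ_13 : v_13(x) ≥ 0} and ℤ_13^× = {x ∈ ℤ_13 : v_13(x) = 0}. Here v_13(67) = v_13(num) − v_13(den) = 0; compare against these criteria.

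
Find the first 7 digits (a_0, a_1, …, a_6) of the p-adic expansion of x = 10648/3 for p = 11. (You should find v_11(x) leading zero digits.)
(a_0, …, a_6) = (0, 0, 0, 10, 3, 7, 3)

v_11(10648/3) = 3, so a_0 = ... = a_2 = 0. Factor out: x = 11^3 · u with u = 8/3 a unit in ℤ_11. Expand u iteratively via a_{v+i} = u_i mod 11, u_{i+1} = (u_i − a_{v+i})/11:
  u_0 = 8/3;  a_3 = 10;  u_1 = (u_0 − 10)/11 = -2/3
  u_1 = -2/3;  a_4 = 3;  u_2 = (u_1 − 3)/11 = -1/3
  u_2 = -1/3;  a_5 = 7;  u_3 = (u_2 − 7)/11 = -2/3
  u_3 = -2/3;  a_6 = 3;  u_4 = (u_3 − 3)/11 = -1/3
Digits: (0, 0, 0, 10, 3, 7, 3).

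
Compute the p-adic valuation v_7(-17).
v_7(-17) = 0

v_7(n) is the largest exponent k such that 7^k divides n. Factor out: -17 = -7^0 · 17. (Sign doesn't affect v_p.) So v_7(-17) = 0.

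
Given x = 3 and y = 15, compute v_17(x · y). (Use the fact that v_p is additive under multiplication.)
v_17(45) = 0

v_p(x) = 0 (factor: 3 = 17^0 · 3); v_p(y) = 0 (factor: 15 = 17^0 · 15). Additivity: v_p(xy) = v_p(x) + v_p(y) = 0 + 0 = 0. (Direct check: xy = 45 = 17^0 · (45).)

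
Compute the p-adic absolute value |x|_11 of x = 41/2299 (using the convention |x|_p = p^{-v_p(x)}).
|41/2299|_11 = 121

Step 1 — compute v_11(x) by factoring powers of 11 out of the numerator and denominator: v_11(41/2299) = -2. Step 2 — apply |x|_p = p^{-v_p(x)} = 11^{2} = 121.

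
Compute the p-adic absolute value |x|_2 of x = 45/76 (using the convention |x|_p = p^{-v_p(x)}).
|45/76|_2 = 4

Step 1 — compute v_2(x) by factoring powers of 2 out of the numerator and denominator: v_2(45/76) = -2. Step 2 — apply |x|_p = p^{-v_p(x)} = 2^{2} = 4.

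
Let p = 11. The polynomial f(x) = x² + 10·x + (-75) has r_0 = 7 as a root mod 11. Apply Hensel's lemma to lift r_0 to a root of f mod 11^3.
r_2 = 1316 (mod 1331)

Hensel: r_{i+1} = r_i − f(r_i)·(f′(r_i))^{-1} mod 11^{i+2}, f′(x) = 2x + 10. Iterate:
  r_0 = 7 (mod 11)
  r_1 = 106 (mod 121)
  r_2 = 1316 (mod 1331)
Final: r = 1316 satisfies f(r) ≡ 0 mod 11^3.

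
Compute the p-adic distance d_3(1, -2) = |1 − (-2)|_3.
d_3(1, -2) = 1/3

Step 1 — x − y = 1 − (-2) = 3. Step 2 — v_3(3) = 1 (factor: 3 = (3^1 · 1); the sign does not affect v_p). Step 3 — |x − y|_3 = 3^{-1} = 1/3.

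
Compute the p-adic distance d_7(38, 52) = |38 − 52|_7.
d_7(38, 52) = 1/7

Step 1 — x − y = 38 − 52 = -14. Step 2 — v_7(-14) = 1 (factor: -14 = −(7^1 · 2); the sign does not affect v_p). Step 3 — |x − y|_7 = 7^{-1} = 1/7.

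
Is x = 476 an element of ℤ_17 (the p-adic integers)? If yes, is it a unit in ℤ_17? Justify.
x ∈ ℤ_17 but not a unit; v_17(x) = 1 > 0

ℤ_17 = {x ∈ ℚ_17 : v_17(x) ≥ 0} and ℤ_17^× = {x ∈ ℤ_17 : v_17(x) = 0}. Here v_17(476) = v_17(num) − v_17(den) = 1; compare against these criteria.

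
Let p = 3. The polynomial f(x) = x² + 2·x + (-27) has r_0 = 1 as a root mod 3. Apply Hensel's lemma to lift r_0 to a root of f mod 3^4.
r_3 = 25 (mod 81)

Hensel: r_{i+1} = r_i − f(r_i)·(f′(r_i))^{-1} mod 3^{i+2}, f′(x) = 2x + 2. Iterate:
  r_0 = 1 (mod 3)
  r_1 = 7 (mod 9)
  r_2 = 25 (mod 27)
  r_3 = 25 (mod 81)
Final: r = 25 satisfies f(r) ≡ 0 mod 3^4.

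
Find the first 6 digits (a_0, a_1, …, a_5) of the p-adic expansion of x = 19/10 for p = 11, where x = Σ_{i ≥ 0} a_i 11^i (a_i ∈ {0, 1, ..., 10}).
(a_0, …, a_5) = (3, 1, 1, 1, 1, 1)

v_11(19/10) = 0 (numerator and denominator both coprime to 11), so x ∈ ℤ_11^×. Compute digits iteratively via a_i = x_i mod 11, x_{i+1} = (x_i − a_i)/11, with x_0 = x:
  x_0 = 19/10;  a_0 = 3;  x_1 = (x_0 − 3)/11 = -1/10
  x_1 = -1/10;  a_1 = 1;  x_2 = (x_1 − 1)/11 = -1/10
  x_2 = -1/10;  a_2 = 1;  x_3 = (x_2 − 1)/11 = -1/10
  x_3 = -1/10;  a_3 = 1;  x_4 = (x_3 − 1)/11 = -1/10
  x_4 = -1/10;  a_4 = 1;  x_5 = (x_4 − 1)/11 = -1/10
  x_5 = -1/10;  a_5 = 1;  x_6 = (x_5 − 1)/11 = -1/10
Digits: (3, 1, 1, 1, 1, 1).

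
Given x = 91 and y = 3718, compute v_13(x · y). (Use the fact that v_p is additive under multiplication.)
v_13(338338) = 3

v_p(x) = 1 (factor: 91 = 13^1 · 7); v_p(y) = 2 (factor: 3718 = 13^2 · 22). Additivity: v_p(xy) = v_p(x) + v_p(y) = 1 + 2 = 3. (Direct check: xy = 338338 = 13^3 · (154).)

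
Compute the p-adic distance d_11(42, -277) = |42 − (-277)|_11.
d_11(42, -277) = 1/11

Step 1 — x − y = 42 − (-277) = 319. Step 2 — v_11(319) = 1 (factor: 319 = (11^1 · 29); the sign does not affect v_p). Step 3 — |x − y|_11 = 11^{-1} = 1/11.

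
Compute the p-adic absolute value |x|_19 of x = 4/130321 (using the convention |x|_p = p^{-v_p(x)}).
|4/130321|_19 = 130321

Step 1 — compute v_19(x) by factoring powers of 19 out of the numerator and denominator: v_19(4/130321) = -4. Step 2 — apply |x|_p = p^{-v_p(x)} = 19^{4} = 130321.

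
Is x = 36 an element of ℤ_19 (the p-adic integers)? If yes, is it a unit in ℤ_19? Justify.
x ∈ ℤ_19^× (unit); v_19(x) = 0

ℤ_19 = {x ∈ ℚ_19 : v_19(x) ≥ 0} and ℤ_19^× = {x ∈ ℤ_19 : v_19(x) = 0}. Here v_19(36) = v_19(num) − v_19(den) = 0; compare against these criteria.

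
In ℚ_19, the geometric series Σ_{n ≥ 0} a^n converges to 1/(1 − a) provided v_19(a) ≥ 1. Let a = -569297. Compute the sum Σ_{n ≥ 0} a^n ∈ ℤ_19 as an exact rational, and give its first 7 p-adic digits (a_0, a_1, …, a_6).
Σ a^n = 1/(1 − a) = 1/569298;  first 7 digits = (1, 0, 0, 12, 14, 18, 10)

v_19(a) = 3 ≥ 1, so the series converges in ℤ_19 to 1/(1 − a) = 1/(1 − (-569297)) = 1/569298. Expand this rational in ℤ_19: compute digits iteratively via d_i = x_i mod 19, x_{i+1} = (x_i − d_i)/19. The first 7 digits are (1, 0, 0, 12, 14, 18, 10).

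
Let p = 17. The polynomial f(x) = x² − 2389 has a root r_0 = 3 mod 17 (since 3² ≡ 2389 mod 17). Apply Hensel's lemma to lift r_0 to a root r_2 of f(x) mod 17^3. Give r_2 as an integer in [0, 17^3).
r_2 = 1652 (mod 4913)

Hensel's recurrence: r_{i+1} = r_i − f(r_i)·(f′(r_i))^{-1} mod 17^{i+2}, with f′(x) = 2x. Iterate:
  r_0 = 3 (mod 17)
  r_1 = 207 (mod 289)
  r_2 = 1652 (mod 4913)
Final: r_2 = 1652, and one checks f(r_2) ≡ 0 mod 17^3.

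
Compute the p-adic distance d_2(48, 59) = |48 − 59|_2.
d_2(48, 59) = 1

Step 1 — x − y = 48 − 59 = -11. Step 2 — v_2(-11) = 0 (factor: -11 = −(2^0 · 11); the sign does not affect v_p). Step 3 — |x − y|_2 = 2^{0} = 1.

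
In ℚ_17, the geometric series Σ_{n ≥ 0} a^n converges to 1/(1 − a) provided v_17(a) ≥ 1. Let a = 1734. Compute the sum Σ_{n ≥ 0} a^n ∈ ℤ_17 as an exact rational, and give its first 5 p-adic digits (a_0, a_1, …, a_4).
Σ a^n = 1/(1 − a) = -1/1733;  first 5 digits = (1, 0, 6, 0, 2)

v_17(a) = 2 ≥ 1, so the series converges in ℤ_17 to 1/(1 − a) = 1/(1 − 1734) = -1/1733. Expand this rational in ℤ_17: compute digits iteratively via d_i = x_i mod 17, x_{i+1} = (x_i − d_i)/17. The first 5 digits are (1, 0, 6, 0, 2).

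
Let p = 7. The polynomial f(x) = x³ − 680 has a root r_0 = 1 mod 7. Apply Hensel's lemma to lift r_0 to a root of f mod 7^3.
r_2 = 260 (mod 343)

Hensel: r_{i+1} = r_i − f(r_i)/f′(r_i) mod 7^{i+2}, where f′(x) = 3x². Iterate:
  r_0 = 1 (mod 7)
  r_1 = 15 (mod 49)
  r_2 = 260 (mod 343)
Final: r = 260 with f(r) ≡ 0 mod 7^3.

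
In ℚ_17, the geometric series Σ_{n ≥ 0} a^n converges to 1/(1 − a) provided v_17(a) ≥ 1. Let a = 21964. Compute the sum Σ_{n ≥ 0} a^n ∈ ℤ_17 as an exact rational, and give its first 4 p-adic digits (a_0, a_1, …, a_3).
Σ a^n = 1/(1 − a) = -1/21963;  first 4 digits = (1, 0, 8, 4)

v_17(a) = 2 ≥ 1, so the series converges in ℤ_17 to 1/(1 − a) = 1/(1 − 21964) = -1/21963. Expand this rational in ℤ_17: compute digits iteratively via d_i = x_i mod 17, x_{i+1} = (x_i − d_i)/17. The first 4 digits are (1, 0, 8, 4).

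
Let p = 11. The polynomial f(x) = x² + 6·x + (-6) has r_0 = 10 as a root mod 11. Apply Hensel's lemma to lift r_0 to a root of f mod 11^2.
r_1 = 32 (mod 121)

Hensel: r_{i+1} = r_i − f(r_i)·(f′(r_i))^{-1} mod 11^{i+2}, f′(x) = 2x + 6. Iterate:
  r_0 = 10 (mod 11)
  r_1 = 32 (mod 121)
Final: r = 32 satisfies f(r) ≡ 0 mod 11^2.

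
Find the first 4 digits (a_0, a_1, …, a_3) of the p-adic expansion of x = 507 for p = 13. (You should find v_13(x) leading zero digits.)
(a_0, …, a_3) = (0, 0, 3, 0)

v_13(507) = 2, so a_0 = ... = a_1 = 0. Factor out: x = 13^2 · u with u = 3 a unit in ℤ_13. Expand u iteratively via a_{v+i} = u_i mod 13, u_{i+1} = (u_i − a_{v+i})/13:
  u_0 = 3;  a_2 = 3;  u_1 = (u_0 − 3)/13 = 0
  u_1 = 0;  a_3 = 0;  u_2 = (u_1 − 0)/13 = 0
Digits: (0, 0, 3, 0).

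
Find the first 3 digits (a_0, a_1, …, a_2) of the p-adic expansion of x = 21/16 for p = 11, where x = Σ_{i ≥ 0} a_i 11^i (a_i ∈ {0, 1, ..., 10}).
(a_0, …, a_2) = (2, 2, 6)

v_11(21/16) = 0 (numerator and denominator both coprime to 11), so x ∈ ℤ_11^×. Compute digits iteratively via a_i = x_i mod 11, x_{i+1} = (x_i − a_i)/11, with x_0 = x:
  x_0 = 21/16;  a_0 = 2;  x_1 = (x_0 − 2)/11 = -1/16
  x_1 = -1/16;  a_1 = 2;  x_2 = (x_1 − 2)/11 = -3/16
  x_2 = -3/16;  a_2 = 6;  x_3 = (x_2 − 6)/11 = -9/16
Digits: (2, 2, 6).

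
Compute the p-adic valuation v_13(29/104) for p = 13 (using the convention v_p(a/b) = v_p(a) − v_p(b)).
v_13(29/104) = -1

Factor powers of 13 from the numerator and denominator of the reduced fraction: 29 = 13^0 · 29 and 104 = 13^1 · 8. Apply v_p(a/b) = v_p(a) − v_p(b): v_13(29/104) = 0 − 1 = -1.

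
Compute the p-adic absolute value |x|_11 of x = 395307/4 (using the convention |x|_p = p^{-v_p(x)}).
|395307/4|_11 = 1/14641

Step 1 — compute v_11(x) by factoring powers of 11 out of the numerator and denominator: v_11(395307/4) = 4. Step 2 — apply |x|_p = p^{-v_p(x)} = 11^{-4} = 1/14641.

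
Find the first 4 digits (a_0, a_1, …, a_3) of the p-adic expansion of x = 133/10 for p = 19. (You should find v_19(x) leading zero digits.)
(a_0, …, a_3) = (0, 14, 5, 13)

v_19(133/10) = 1, so a_0 = ... = a_0 = 0. Factor out: x = 19^1 · u with u = 7/10 a unit in ℤ_19. Expand u iteratively via a_{v+i} = u_i mod 19, u_{i+1} = (u_i − a_{v+i})/19:
  u_0 = 7/10;  a_1 = 14;  u_1 = (u_0 − 14)/19 = -7/10
  u_1 = -7/10;  a_2 = 5;  u_2 = (u_1 − 5)/19 = -3/10
  u_2 = -3/10;  a_3 = 13;  u_3 = (u_2 − 13)/19 = -7/10
Digits: (0, 14, 5, 13).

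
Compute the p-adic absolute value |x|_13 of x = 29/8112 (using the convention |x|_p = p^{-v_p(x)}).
|29/8112|_13 = 169

Step 1 — compute v_13(x) by factoring powers of 13 out of the numerator and denominator: v_13(29/8112) = -2. Step 2 — apply |x|_p = p^{-v_p(x)} = 13^{2} = 169.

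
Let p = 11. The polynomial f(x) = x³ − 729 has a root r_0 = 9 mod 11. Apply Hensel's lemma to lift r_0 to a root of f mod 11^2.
r_1 = 9 (mod 121)

Hensel: r_{i+1} = r_i − f(r_i)/f′(r_i) mod 11^{i+2}, where f′(x) = 3x². Iterate:
  r_0 = 9 (mod 11)
  r_1 = 9 (mod 121)
Final: r = 9 with f(r) ≡ 0 mod 11^2.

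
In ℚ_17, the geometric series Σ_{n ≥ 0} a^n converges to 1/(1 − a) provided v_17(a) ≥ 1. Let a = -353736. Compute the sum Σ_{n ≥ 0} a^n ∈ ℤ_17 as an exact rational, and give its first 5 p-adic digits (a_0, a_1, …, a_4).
Σ a^n = 1/(1 − a) = 1/353737;  first 5 digits = (1, 0, 0, 13, 12)

v_17(a) = 3 ≥ 1, so the series converges in ℤ_17 to 1/(1 − a) = 1/(1 − (-353736)) = 1/353737. Expand this rational in ℤ_17: compute digits iteratively via d_i = x_i mod 17, x_{i+1} = (x_i − d_i)/17. The first 5 digits are (1, 0, 0, 13, 12).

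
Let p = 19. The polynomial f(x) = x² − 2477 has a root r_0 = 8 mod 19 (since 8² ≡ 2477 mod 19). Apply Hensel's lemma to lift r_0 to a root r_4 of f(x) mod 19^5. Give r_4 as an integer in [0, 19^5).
r_4 = 1806129 (mod 2476099)

Hensel's recurrence: r_{i+1} = r_i − f(r_i)·(f′(r_i))^{-1} mod 19^{i+2}, with f′(x) = 2x. Iterate:
  r_0 = 8 (mod 19)
  r_1 = 46 (mod 361)
  r_2 = 2212 (mod 6859)
  r_3 = 111956 (mod 130321)
  r_4 = 1806129 (mod 2476099)
Final: r_4 = 1806129, and one checks f(r_4) ≡ 0 mod 19^5.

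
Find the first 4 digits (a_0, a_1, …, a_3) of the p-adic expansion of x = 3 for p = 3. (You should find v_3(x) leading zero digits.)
(a_0, …, a_3) = (0, 1, 0, 0)

v_3(3) = 1, so a_0 = ... = a_0 = 0. Factor out: x = 3^1 · u with u = 1 a unit in ℤ_3. Expand u iteratively via a_{v+i} = u_i mod 3, u_{i+1} = (u_i − a_{v+i})/3:
  u_0 = 1;  a_1 = 1;  u_1 = (u_0 − 1)/3 = 0
  u_1 = 0;  a_2 = 0;  u_2 = (u_1 − 0)/3 = 0
  u_2 = 0;  a_3 = 0;  u_3 = (u_2 − 0)/3 = 0
Digits: (0, 1, 0, 0).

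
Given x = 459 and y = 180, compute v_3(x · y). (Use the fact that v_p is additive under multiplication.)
v_3(82620) = 5

v_p(x) = 3 (factor: 459 = 3^3 · 17); v_p(y) = 2 (factor: 180 = 3^2 · 20). Additivity: v_p(xy) = v_p(x) + v_p(y) = 3 + 2 = 5. (Direct check: xy = 82620 = 3^5 · (340).)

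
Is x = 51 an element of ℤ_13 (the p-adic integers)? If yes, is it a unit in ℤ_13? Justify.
x ∈ ℤ_13^× (unit); v_13(x) = 0

ℤ_13 = {x ∈ ℚ_13 : v_13(x) ≥ 0} and ℤ_13^× = {x ∈ ℤ_13 : v_13(x) = 0}. Here v_13(51) = v_13(num) − v_13(den) = 0; compare against these criteria.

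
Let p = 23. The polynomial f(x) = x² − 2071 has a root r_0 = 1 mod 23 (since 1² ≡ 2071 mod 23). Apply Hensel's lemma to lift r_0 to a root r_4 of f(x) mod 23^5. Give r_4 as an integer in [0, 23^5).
r_4 = 2537591 (mod 6436343)

Hensel's recurrence: r_{i+1} = r_i − f(r_i)·(f′(r_i))^{-1} mod 23^{i+2}, with f′(x) = 2x. Iterate:
  r_0 = 1 (mod 23)
  r_1 = 507 (mod 529)
  r_2 = 6855 (mod 12167)
  r_3 = 19022 (mod 279841)
  r_4 = 2537591 (mod 6436343)
Final: r_4 = 2537591, and one checks f(r_4) ≡ 0 mod 23^5.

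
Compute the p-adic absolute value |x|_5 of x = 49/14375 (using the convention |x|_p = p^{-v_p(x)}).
|49/14375|_5 = 625

Step 1 — compute v_5(x) by factoring powers of 5 out of the numerator and denominator: v_5(49/14375) = -4. Step 2 — apply |x|_p = p^{-v_p(x)} = 5^{4} = 625.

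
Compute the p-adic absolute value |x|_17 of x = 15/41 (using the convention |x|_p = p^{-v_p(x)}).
|15/41|_17 = 1

Step 1 — compute v_17(x) by factoring powers of 17 out of the numerator and denominator: v_17(15/41) = 0. Step 2 — apply |x|_p = p^{-v_p(x)} = 17^{0} = 1.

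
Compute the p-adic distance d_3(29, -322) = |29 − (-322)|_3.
d_3(29, -322) = 1/27

Step 1 — x − y = 29 − (-322) = 351. Step 2 — v_3(351) = 3 (factor: 351 = (3^3 · 13); the sign does not affect v_p). Step 3 — |x − y|_3 = 3^{-3} = 1/27.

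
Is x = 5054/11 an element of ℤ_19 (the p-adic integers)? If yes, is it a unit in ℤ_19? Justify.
x ∈ ℤ_19 but not a unit; v_19(x) = 2 > 0

ℤ_19 = {x ∈ ℚ_19 : v_19(x) ≥ 0} and ℤ_19^× = {x ∈ ℤ_19 : v_19(x) = 0}. Here v_19(5054/11) = v_19(num) − v_19(den) = 2; compare against these criteria.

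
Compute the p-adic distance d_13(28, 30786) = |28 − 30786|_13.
d_13(28, 30786) = 1/2197

Step 1 — x − y = 28 − 30786 = -30758. Step 2 — v_13(-30758) = 3 (factor: -30758 = −(13^3 · 14); the sign does not affect v_p). Step 3 — |x − y|_13 = 13^{-3} = 1/2197.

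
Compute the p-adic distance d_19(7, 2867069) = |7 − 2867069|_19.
d_19(7, 2867069) = 1/130321

Step 1 — x − y = 7 − 2867069 = -2867062. Step 2 — v_19(-2867062) = 4 (factor: -2867062 = −(19^4 · 22); the sign does not affect v_p). Step 3 — |x − y|_19 = 19^{-4} = 1/130321.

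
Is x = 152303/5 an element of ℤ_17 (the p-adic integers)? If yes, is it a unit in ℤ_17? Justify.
x ∈ ℤ_17 but not a unit; v_17(x) = 3 > 0

ℤ_17 = {x ∈ ℚ_17 : v_17(x) ≥ 0} and ℤ_17^× = {x ∈ ℤ_17 : v_17(x) = 0}. Here v_17(152303/5) = v_17(num) − v_17(den) = 3; compare against these criteria.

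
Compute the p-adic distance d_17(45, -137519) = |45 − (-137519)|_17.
d_17(45, -137519) = 1/4913

Step 1 — x − y = 45 − (-137519) = 137564. Step 2 — v_17(137564) = 3 (factor: 137564 = (17^3 · 28); the sign does not affect v_p). Step 3 — |x − y|_17 = 17^{-3} = 1/4913.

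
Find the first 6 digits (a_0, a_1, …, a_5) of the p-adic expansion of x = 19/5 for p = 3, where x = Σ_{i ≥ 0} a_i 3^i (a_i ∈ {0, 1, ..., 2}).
(a_0, …, a_5) = (2, 0, 2, 0, 1, 2)

v_3(19/5) = 0 (numerator and denominator both coprime to 3), so x ∈ ℤ_3^×. Compute digits iteratively via a_i = x_i mod 3, x_{i+1} = (x_i − a_i)/3, with x_0 = x:
  x_0 = 19/5;  a_0 = 2;  x_1 = (x_0 − 2)/3 = 3/5
  x_1 = 3/5;  a_1 = 0;  x_2 = (x_1 − 0)/3 = 1/5
  x_2 = 1/5;  a_2 = 2;  x_3 = (x_2 − 2)/3 = -3/5
  x_3 = -3/5;  a_3 = 0;  x_4 = (x_3 − 0)/3 = -1/5
  x_4 = -1/5;  a_4 = 1;  x_5 = (x_4 − 1)/3 = -2/5
  x_5 = -2/5;  a_5 = 2;  x_6 = (x_5 − 2)/3 = -4/5
Digits: (2, 0, 2, 0, 1, 2).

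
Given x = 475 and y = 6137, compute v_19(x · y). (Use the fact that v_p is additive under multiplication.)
v_19(2915075) = 3

v_p(x) = 1 (factor: 475 = 19^1 · 25); v_p(y) = 2 (factor: 6137 = 19^2 · 17). Additivity: v_p(xy) = v_p(x) + v_p(y) = 1 + 2 = 3. (Direct check: xy = 2915075 = 19^3 · (425).)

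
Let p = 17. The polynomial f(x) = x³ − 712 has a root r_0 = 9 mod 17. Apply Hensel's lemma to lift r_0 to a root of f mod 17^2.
r_1 = 179 (mod 289)

Hensel: r_{i+1} = r_i − f(r_i)/f′(r_i) mod 17^{i+2}, where f′(x) = 3x². Iterate:
  r_0 = 9 (mod 17)
  r_1 = 179 (mod 289)
Final: r = 179 with f(r) ≡ 0 mod 17^2.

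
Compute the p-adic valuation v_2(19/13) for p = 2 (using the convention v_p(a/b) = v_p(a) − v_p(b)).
v_2(19/13) = 0

Factor powers of 2 from the numerator and denominator of the reduced fraction: 19 = 2^0 · 19 and 13 = 2^0 · 13. Apply v_p(a/b) = v_p(a) − v_p(b): v_2(19/13) = 0 − 0 = 0.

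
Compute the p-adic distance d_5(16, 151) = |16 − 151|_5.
d_5(16, 151) = 1/5

Step 1 — x − y = 16 − 151 = -135. Step 2 — v_5(-135) = 1 (factor: -135 = −(5^1 · 27); the sign does not affect v_p). Step 3 — |x − y|_5 = 5^{-1} = 1/5.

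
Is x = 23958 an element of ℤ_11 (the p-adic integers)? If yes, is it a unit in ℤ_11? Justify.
x ∈ ℤ_11 but not a unit; v_11(x) = 3 > 0

ℤ_11 = {x ∈ ℚ_11 : v_11(x) ≥ 0} and ℤ_11^× = {x ∈ ℤ_11 : v_11(x) = 0}. Here v_11(23958) = v_11(num) − v_11(den) = 3; compare against these criteria.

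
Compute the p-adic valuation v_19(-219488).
v_19(-219488) = 3

v_19(n) is the largest exponent k such that 19^k divides n. Factor out: -219488 = -19^3 · 32. (Sign doesn't affect v_p.) So v_19(-219488) = 3.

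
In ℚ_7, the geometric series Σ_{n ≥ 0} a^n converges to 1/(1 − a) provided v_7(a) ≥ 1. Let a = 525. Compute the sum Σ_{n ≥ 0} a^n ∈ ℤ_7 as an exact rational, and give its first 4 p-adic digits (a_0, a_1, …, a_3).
Σ a^n = 1/(1 − a) = -1/524;  first 4 digits = (1, 5, 0, 6)

v_7(a) = 1 ≥ 1, so the series converges in ℤ_7 to 1/(1 − a) = 1/(1 − 525) = -1/524. Expand this rational in ℤ_7: compute digits iteratively via d_i = x_i mod 7, x_{i+1} = (x_i − d_i)/7. The first 4 digits are (1, 5, 0, 6).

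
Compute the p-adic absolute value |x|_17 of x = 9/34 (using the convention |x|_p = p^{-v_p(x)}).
|9/34|_17 = 17

Step 1 — compute v_17(x) by factoring powers of 17 out of the numerator and denominator: v_17(9/34) = -1. Step 2 — apply |x|_p = p^{-v_p(x)} = 17^{1} = 17.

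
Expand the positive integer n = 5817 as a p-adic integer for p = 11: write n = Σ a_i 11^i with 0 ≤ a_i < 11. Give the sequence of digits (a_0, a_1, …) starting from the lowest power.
(a_0, a_1, …) = (9, 0, 4, 4)

Repeated division by 11 gives the digits low-to-high: 5817 = 9 + 4·11^2 + 4·11^3. Digit sequence: (9, 0, 4, 4).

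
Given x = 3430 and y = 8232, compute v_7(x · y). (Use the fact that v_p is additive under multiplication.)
v_7(28235760) = 6

v_p(x) = 3 (factor: 3430 = 7^3 · 10); v_p(y) = 3 (factor: 8232 = 7^3 · 24). Additivity: v_p(xy) = v_p(x) + v_p(y) = 3 + 3 = 6. (Direct check: xy = 28235760 = 7^6 · (240).)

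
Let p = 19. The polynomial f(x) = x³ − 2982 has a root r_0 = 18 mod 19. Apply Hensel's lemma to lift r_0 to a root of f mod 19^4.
r_3 = 8093 (mod 130321)

Hensel: r_{i+1} = r_i − f(r_i)/f′(r_i) mod 19^{i+2}, where f′(x) = 3x². Iterate:
  r_0 = 18 (mod 19)
  r_1 = 151 (mod 361)
  r_2 = 1234 (mod 6859)
  r_3 = 8093 (mod 130321)
Final: r = 8093 with f(r) ≡ 0 mod 19^4.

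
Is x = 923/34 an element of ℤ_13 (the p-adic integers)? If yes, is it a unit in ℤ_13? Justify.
x ∈ ℤ_13 but not a unit; v_13(x) = 1 > 0

ℤ_13 = {x ∈ ℚ_13 : v_13(x) ≥ 0} and ℤ_13^× = {x ∈ ℤ_13 : v_13(x) = 0}. Here v_13(923/34) = v_13(num) − v_13(den) = 1; compare against these criteria.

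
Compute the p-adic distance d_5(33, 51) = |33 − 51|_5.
d_5(33, 51) = 1

Step 1 — x − y = 33 − 51 = -18. Step 2 — v_5(-18) = 0 (factor: -18 = −(5^0 · 18); the sign does not affect v_p). Step 3 — |x − y|_5 = 5^{0} = 1.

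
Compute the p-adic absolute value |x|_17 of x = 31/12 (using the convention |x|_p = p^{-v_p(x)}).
|31/12|_17 = 1

Step 1 — compute v_17(x) by factoring powers of 17 out of the numerator and denominator: v_17(31/12) = 0. Step 2 — apply |x|_p = p^{-v_p(x)} = 17^{0} = 1.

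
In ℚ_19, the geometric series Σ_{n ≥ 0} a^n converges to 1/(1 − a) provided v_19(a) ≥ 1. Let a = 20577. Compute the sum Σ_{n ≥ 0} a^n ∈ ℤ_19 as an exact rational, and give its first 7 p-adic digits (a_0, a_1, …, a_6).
Σ a^n = 1/(1 − a) = -1/20576;  first 7 digits = (1, 0, 0, 3, 0, 0, 9)

v_19(a) = 3 ≥ 1, so the series converges in ℤ_19 to 1/(1 − a) = 1/(1 − 20577) = -1/20576. Expand this rational in ℤ_19: compute digits iteratively via d_i = x_i mod 19, x_{i+1} = (x_i − d_i)/19. The first 7 digits are (1, 0, 0, 3, 0, 0, 9).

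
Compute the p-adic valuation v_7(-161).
v_7(-161) = 1

v_7(n) is the largest exponent k such that 7^k divides n. Factor out: -161 = -7^1 · 23. (Sign doesn't affect v_p.) So v_7(-161) = 1.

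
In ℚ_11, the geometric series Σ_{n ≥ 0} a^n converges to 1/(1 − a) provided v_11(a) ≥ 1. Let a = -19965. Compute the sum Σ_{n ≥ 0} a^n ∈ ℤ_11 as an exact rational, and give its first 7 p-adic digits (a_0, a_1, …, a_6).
Σ a^n = 1/(1 − a) = 1/19966;  first 7 digits = (1, 0, 0, 7, 9, 10, 4)

v_11(a) = 3 ≥ 1, so the series converges in ℤ_11 to 1/(1 − a) = 1/(1 − (-19965)) = 1/19966. Expand this rational in ℤ_11: compute digits iteratively via d_i = x_i mod 11, x_{i+1} = (x_i − d_i)/11. The first 7 digits are (1, 0, 0, 7, 9, 10, 4).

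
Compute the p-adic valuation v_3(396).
v_3(396) = 2

v_3(n) is the largest exponent k such that 3^k divides n. Factor out: 396 = 3^2 · 44. (Sign doesn't affect v_p.) So v_3(396) = 2.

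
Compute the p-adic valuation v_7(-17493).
v_7(-17493) = 3

v_7(n) is the largest exponent k such that 7^k divides n. Factor out: -17493 = -7^3 · 51. (Sign doesn't affect v_p.) So v_7(-17493) = 3.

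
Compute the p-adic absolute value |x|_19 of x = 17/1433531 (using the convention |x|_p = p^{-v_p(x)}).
|17/1433531|_19 = 130321

Step 1 — compute v_19(x) by factoring powers of 19 out of the numerator and denominator: v_19(17/1433531) = -4. Step 2 — apply |x|_p = p^{-v_p(x)} = 19^{4} = 130321.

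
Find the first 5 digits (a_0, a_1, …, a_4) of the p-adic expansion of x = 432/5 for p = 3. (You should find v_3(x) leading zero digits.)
(a_0, …, a_4) = (0, 0, 0, 2, 1)

v_3(432/5) = 3, so a_0 = ... = a_2 = 0. Factor out: x = 3^3 · u with u = 16/5 a unit in ℤ_3. Expand u iteratively via a_{v+i} = u_i mod 3, u_{i+1} = (u_i − a_{v+i})/3:
  u_0 = 16/5;  a_3 = 2;  u_1 = (u_0 − 2)/3 = 2/5
  u_1 = 2/5;  a_4 = 1;  u_2 = (u_1 − 1)/3 = -1/5
Digits: (0, 0, 0, 2, 1).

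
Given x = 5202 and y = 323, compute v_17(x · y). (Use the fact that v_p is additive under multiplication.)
v_17(1680246) = 3

v_p(x) = 2 (factor: 5202 = 17^2 · 18); v_p(y) = 1 (factor: 323 = 17^1 · 19). Additivity: v_p(xy) = v_p(x) + v_p(y) = 2 + 1 = 3. (Direct check: xy = 1680246 = 17^3 · (342).)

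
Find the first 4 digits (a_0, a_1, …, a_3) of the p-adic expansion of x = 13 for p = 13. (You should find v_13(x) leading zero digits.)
(a_0, …, a_3) = (0, 1, 0, 0)

v_13(13) = 1, so a_0 = ... = a_0 = 0. Factor out: x = 13^1 · u with u = 1 a unit in ℤ_13. Expand u iteratively via a_{v+i} = u_i mod 13, u_{i+1} = (u_i − a_{v+i})/13:
  u_0 = 1;  a_1 = 1;  u_1 = (u_0 − 1)/13 = 0
  u_1 = 0;  a_2 = 0;  u_2 = (u_1 − 0)/13 = 0
  u_2 = 0;  a_3 = 0;  u_3 = (u_2 − 0)/13 = 0
Digits: (0, 1, 0, 0).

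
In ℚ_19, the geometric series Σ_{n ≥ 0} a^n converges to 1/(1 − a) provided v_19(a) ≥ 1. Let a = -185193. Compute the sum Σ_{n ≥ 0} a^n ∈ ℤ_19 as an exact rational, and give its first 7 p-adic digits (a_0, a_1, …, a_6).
Σ a^n = 1/(1 − a) = 1/185194;  first 7 digits = (1, 0, 0, 11, 17, 18, 6)

v_19(a) = 3 ≥ 1, so the series converges in ℤ_19 to 1/(1 − a) = 1/(1 − (-185193)) = 1/185194. Expand this rational in ℤ_19: compute digits iteratively via d_i = x_i mod 19, x_{i+1} = (x_i − d_i)/19. The first 7 digits are (1, 0, 0, 11, 17, 18, 6).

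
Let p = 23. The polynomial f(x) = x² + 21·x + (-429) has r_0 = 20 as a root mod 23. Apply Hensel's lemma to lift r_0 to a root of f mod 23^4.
r_3 = 147197 (mod 279841)

Hensel: r_{i+1} = r_i − f(r_i)·(f′(r_i))^{-1} mod 23^{i+2}, f′(x) = 2x + 21. Iterate:
  r_0 = 20 (mod 23)
  r_1 = 135 (mod 529)
  r_2 = 1193 (mod 12167)
  r_3 = 147197 (mod 279841)
Final: r = 147197 satisfies f(r) ≡ 0 mod 23^4.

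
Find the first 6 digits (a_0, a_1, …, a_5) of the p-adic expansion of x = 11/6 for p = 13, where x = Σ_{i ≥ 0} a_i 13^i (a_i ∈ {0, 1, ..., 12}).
(a_0, …, a_5) = (4, 2, 2, 2, 2, 2)

v_13(11/6) = 0 (numerator and denominator both coprime to 13), so x ∈ ℤ_13^×. Compute digits iteratively via a_i = x_i mod 13, x_{i+1} = (x_i − a_i)/13, with x_0 = x:
  x_0 = 11/6;  a_0 = 4;  x_1 = (x_0 − 4)/13 = -1/6
  x_1 = -1/6;  a_1 = 2;  x_2 = (x_1 − 2)/13 = -1/6
  x_2 = -1/6;  a_2 = 2;  x_3 = (x_2 − 2)/13 = -1/6
  x_3 = -1/6;  a_3 = 2;  x_4 = (x_3 − 2)/13 = -1/6
  x_4 = -1/6;  a_4 = 2;  x_5 = (x_4 − 2)/13 = -1/6
  x_5 = -1/6;  a_5 = 2;  x_6 = (x_5 − 2)/13 = -1/6
Digits: (4, 2, 2, 2, 2, 2).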